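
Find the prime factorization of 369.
3^2 × 41

Divide by primes starting from smallest:
369 ÷ 3 = 123
123 ÷ 3 = 41
41 ÷ 41 = 1

369 = 3^2 × 41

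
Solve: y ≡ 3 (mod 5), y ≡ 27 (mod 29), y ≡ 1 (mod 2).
M = 5 × 29 × 2 = 290. M₁ = 58, y₁ ≡ 2 (mod 5). M₂ = 10, y₂ ≡ 3 (mod 29). M₃ = 145, y₃ ≡ 1 (mod 2). y = 3×58×2 + 27×10×3 + 1×145×1 ≡ 143 (mod 290)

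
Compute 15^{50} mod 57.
36

Using successive squaring:
Binary expansion of 50: 110010
Powers of 15 mod 57 (each is the square of the previous):
  15^1 ≡ 15 (mod 57)
  15^2 ≡ 15² = 225 ≡ 54 (mod 57)
  15^4 ≡ 54² = 2916 ≡ 9 (mod 57)
  15^8 ≡ 9² = 81 ≡ 24 (mod 57)
  15^16 ≡ 24² = 576 ≡ 6 (mod 57)
  15^32 ≡ 6² = 36 ≡ 36 (mod 57)
50 = 32 + 16 + 2, so 15^50 = 15^32 × 15^16 × 15^2 ≡ 36 × 6 × 54 (mod 57)
Multiplying step by step:
  36 × 6 = 216 ≡ 45 (mod 57)
  45 × 54 = 2430 ≡ 36 (mod 57)
Result: 15^50 ≡ 36 (mod 57)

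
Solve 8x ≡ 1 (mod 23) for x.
3

Using Extended Euclidean Algorithm:
gcd(8, 23) = 1
Bezout coefficients: 8 × 3 + 23 × -1 = 1
So 8 × 3 ≡ 1 (mod 23)
The inverse is 3 mod 23 = 3
Verification: 8 × 3 = 24 = 1 × 23 + 1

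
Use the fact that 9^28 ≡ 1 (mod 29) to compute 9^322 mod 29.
By Fermat: 9^{28} ≡ 1 (mod 29). 322 ≡ 14 (mod 28). So 9^{322} ≡ 9^{14} ≡ 1 (mod 29)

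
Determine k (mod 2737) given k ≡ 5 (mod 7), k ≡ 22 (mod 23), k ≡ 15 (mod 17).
712

Using the Chinese Remainder Theorem:
M = product of moduli = 2737
For equation 1: M_1 = 391, 391 ≡ 6 (mod 7), inverse of 391 mod 7 is 6 (check: 6 × 6 = 36 ≡ 1 (mod 7))
For equation 2: M_2 = 119, 119 ≡ 4 (mod 23), inverse of 119 mod 23 is 6 (check: 4 × 6 = 24 ≡ 1 (mod 23))
For equation 3: M_3 = 161, 161 ≡ 8 (mod 17), inverse of 161 mod 17 is 15 (check: 8 × 15 = 120 ≡ 1 (mod 17))
Combine: k ≡ Σ r_i×M_i×(M_i⁻¹ mod m_i) = 5×391×6 + 22×119×6 + 15×161×15 = 11730 + 15708 + 36225 = 63663
63663 mod 2737 = 712
k ≡ 712 (mod 2737)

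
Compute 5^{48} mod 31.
1

Using successive squaring:
Binary expansion of 48: 110000
Powers of 5 mod 31 (each is the square of the previous):
  5^1 ≡ 5 (mod 31)
  5^2 ≡ 5² = 25 ≡ 25 (mod 31)
  5^4 ≡ 25² = 625 ≡ 5 (mod 31)
  5^8 ≡ 5² = 25 ≡ 25 (mod 31)
  5^16 ≡ 25² = 625 ≡ 5 (mod 31)
  5^32 ≡ 5² = 25 ≡ 25 (mod 31)
48 = 32 + 16, so 5^48 = 5^32 × 5^16 ≡ 25 × 5 (mod 31)
Multiplying step by step:
  25 × 5 = 125 ≡ 1 (mod 31)
Result: 5^48 ≡ 1 (mod 31)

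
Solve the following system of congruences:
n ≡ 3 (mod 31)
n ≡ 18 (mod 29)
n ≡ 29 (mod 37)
10574

Using the Chinese Remainder Theorem:
M = product of moduli = 33263
For equation 1: M_1 = 1073, 1073 ≡ 19 (mod 31), inverse of 1073 mod 31 is 18 (check: 19 × 18 = 342 ≡ 1 (mod 31))
For equation 2: M_2 = 1147, 1147 ≡ 16 (mod 29), inverse of 1147 mod 29 is 20 (check: 16 × 20 = 320 ≡ 1 (mod 29))
For equation 3: M_3 = 899, 899 ≡ 11 (mod 37), inverse of 899 mod 37 is 27 (check: 11 × 27 = 297 ≡ 1 (mod 37))
Combine: n ≡ Σ r_i×M_i×(M_i⁻¹ mod m_i) = 3×1073×18 + 18×1147×20 + 29×899×27 = 57942 + 412920 + 703917 = 1174779
1174779 mod 33263 = 10574
n ≡ 10574 (mod 33263)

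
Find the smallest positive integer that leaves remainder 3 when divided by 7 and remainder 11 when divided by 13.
M = 7 × 13 = 91. M₁ = 13, y₁ ≡ 6 (mod 7). M₂ = 7, y₂ ≡ 2 (mod 13). n = 3×13×6 + 11×7×2 ≡ 24 (mod 91). The smallest positive such number is 24.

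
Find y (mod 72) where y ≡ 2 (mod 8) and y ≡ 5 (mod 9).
M = 8 × 9 = 72. M₁ = 9, y₁ ≡ 1 (mod 8). M₂ = 8, y₂ ≡ 8 (mod 9). y = 2×9×1 + 5×8×8 ≡ 50 (mod 72)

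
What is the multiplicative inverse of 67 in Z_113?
27

Using Extended Euclidean Algorithm:
gcd(67, 113) = 1
Bezout coefficients: 67 × 27 + 113 × -16 = 1
So 67 × 27 ≡ 1 (mod 113)
The inverse is 27 mod 113 = 27
Verification: 67 × 27 = 1809 = 16 × 113 + 1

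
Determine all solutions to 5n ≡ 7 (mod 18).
5

Since gcd(5, 18) = 1 divides 7, a solution exists.
Multiply both sides by the inverse of 5 mod 18:
  5^(-1) mod 18 = 11
  x ≡ 11 × 7 ≡ 77 ≡ 5 (mod 18)
Verification: 5 × 5 = 25 = 1 × 18 + 7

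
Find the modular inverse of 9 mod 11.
9^(-1) ≡ 5 (mod 11). Verification: 9 × 5 = 45 ≡ 1 (mod 11)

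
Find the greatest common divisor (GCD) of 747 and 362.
1

Using the Euclidean algorithm:
747 = 2 × 362 + 23
362 = 15 × 23 + 17
23 = 1 × 17 + 6
17 = 2 × 6 + 5
6 = 1 × 5 + 1
5 = 5 × 1 + 0

GCD(747, 362) = 1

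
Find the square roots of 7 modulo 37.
The square roots of 7 mod 37 are 9 and 28. Verify: 9² = 81 ≡ 7 (mod 37)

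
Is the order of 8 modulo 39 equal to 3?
No, the actual order is 4, not 3.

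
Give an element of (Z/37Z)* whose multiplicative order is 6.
11 has order 6 mod 37 since 11^{6} ≡ 1 (mod 37) and no smaller power works.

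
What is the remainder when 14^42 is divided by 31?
Using Fermat: 14^{30} ≡ 1 (mod 31). 42 ≡ 12 (mod 30). So 14^{42} ≡ 14^{12} ≡ 2 (mod 31)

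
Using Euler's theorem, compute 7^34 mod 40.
By Euler: 7^{16} ≡ 1 (mod 40) since gcd(7, 40) = 1. 34 = 2×16 + 2. So 7^{34} ≡ 7^{2} ≡ 9 (mod 40)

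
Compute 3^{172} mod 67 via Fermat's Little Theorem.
24

By Fermat's Little Theorem, a^(p-1) ≡ 1 (mod p) for prime p and gcd(a, p) = 1
Here p = 67, so 3^66 ≡ 1 (mod 67)
We can reduce the exponent: 172 mod 66 = 40
So 3^172 ≡ 3^40 (mod 67)
Computing: 3^40 mod 67 = 24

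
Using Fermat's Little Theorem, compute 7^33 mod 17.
By Fermat: 7^{16} ≡ 1 (mod 17). 33 = 2×16 + 1. So 7^{33} ≡ 7^{1} ≡ 7 (mod 17)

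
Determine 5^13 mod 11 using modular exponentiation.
Using Fermat: 5^{10} ≡ 1 (mod 11). 13 ≡ 3 (mod 10). So 5^{13} ≡ 5^{3} ≡ 4 (mod 11)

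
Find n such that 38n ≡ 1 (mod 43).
38^(-1) ≡ 17 (mod 43). Verification: 38 × 17 = 646 ≡ 1 (mod 43)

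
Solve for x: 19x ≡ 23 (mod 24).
5

Since gcd(19, 24) = 1 divides 23, a solution exists.
Multiply both sides by the inverse of 19 mod 24:
  19^(-1) mod 24 = 19
  x ≡ 19 × 23 ≡ 437 ≡ 5 (mod 24)
Verification: 19 × 5 = 95 = 3 × 24 + 23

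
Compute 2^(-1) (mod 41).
21

Using Extended Euclidean Algorithm:
gcd(2, 41) = 1
Bezout coefficients: 2 × -20 + 41 × 1 = 1
So 2 × -20 ≡ 1 (mod 41)
The inverse is -20 mod 41 = 21
Verification: 2 × 21 = 42 = 1 × 41 + 1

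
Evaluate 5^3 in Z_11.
3 = 2 + 1 (binary 11). Repeated squaring mod 11: 5^1 ≡ 5; 5^2 ≡ 5² = 25 ≡ 3. Multiply: 5^3 = 5^2 × 5^1 ≡ 3 × 5 (mod 11): 3 × 5 = 15 ≡ 4. So 5^3 ≡ 4 (mod 11).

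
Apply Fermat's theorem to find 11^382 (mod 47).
By Fermat: 11^{46} ≡ 1 (mod 47). 382 = 8×46 + 14. So 11^{382} ≡ 11^{14} ≡ 21 (mod 47)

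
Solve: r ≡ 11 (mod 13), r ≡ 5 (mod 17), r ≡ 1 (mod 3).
M = 13 × 17 × 3 = 663. M₁ = 51, y₁ ≡ 12 (mod 13). M₂ = 39, y₂ ≡ 7 (mod 17). M₃ = 221, y₃ ≡ 2 (mod 3). r = 11×51×12 + 5×39×7 + 1×221×2 ≡ 583 (mod 663)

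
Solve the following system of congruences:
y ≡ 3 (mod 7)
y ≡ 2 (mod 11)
24

Using the Chinese Remainder Theorem:
M = product of moduli = 77
For equation 1: M_1 = 11, 11 ≡ 4 (mod 7), inverse of 11 mod 7 is 2 (check: 4 × 2 = 8 ≡ 1 (mod 7))
For equation 2: M_2 = 7, 7 ≡ 7 (mod 11), inverse of 7 mod 11 is 8 (check: 7 × 8 = 56 ≡ 1 (mod 11))
Combine: y ≡ Σ r_i×M_i×(M_i⁻¹ mod m_i) = 3×11×2 + 2×7×8 = 66 + 112 = 178
178 mod 77 = 24
y ≡ 24 (mod 77)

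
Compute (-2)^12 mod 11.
Using Fermat: (-2)^{10} ≡ 1 (mod 11). 12 ≡ 2 (mod 10). So (-2)^{12} ≡ (-2)^{2} ≡ 4 (mod 11)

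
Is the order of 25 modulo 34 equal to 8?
Yes, ord_34(25) = 8.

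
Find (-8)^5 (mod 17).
(-8) ≡ 9 (mod 17). 5 = 4 + 1 (binary 101). Repeated squaring mod 17: 9^1 ≡ 9; 9^2 ≡ 9² = 81 ≡ 13; 9^4 ≡ 13² = 169 ≡ 16. Multiply: (-8)^5 ≡ 9^4 × 9^1 ≡ 16 × 9 (mod 17): 16 × 9 = 144 ≡ 8. So (-8)^5 ≡ 8 (mod 17).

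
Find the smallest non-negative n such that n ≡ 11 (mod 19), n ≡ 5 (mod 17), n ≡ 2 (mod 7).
1892

Using the Chinese Remainder Theorem:
M = product of moduli = 2261
For equation 1: M_1 = 119, 119 ≡ 5 (mod 19), inverse of 119 mod 19 is 4 (check: 5 × 4 = 20 ≡ 1 (mod 19))
For equation 2: M_2 = 133, 133 ≡ 14 (mod 17), inverse of 133 mod 17 is 11 (check: 14 × 11 = 154 ≡ 1 (mod 17))
For equation 3: M_3 = 323, 323 ≡ 1 (mod 7), inverse of 323 mod 7 is 1 (check: 1 × 1 = 1 ≡ 1 (mod 7))
Combine: n ≡ Σ r_i×M_i×(M_i⁻¹ mod m_i) = 11×119×4 + 5×133×11 + 2×323×1 = 5236 + 7315 + 646 = 13197
13197 mod 2261 = 1892
n ≡ 1892 (mod 2261)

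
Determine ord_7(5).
Powers of 5 mod 7: 5^1≡5, 5^2≡4, 5^3≡6, 5^4≡2, 5^5≡3, 5^6≡1. Order = 6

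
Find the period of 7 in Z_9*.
Powers of 7 mod 9: 7^1≡7, 7^2≡4, 7^3≡1. Order = 3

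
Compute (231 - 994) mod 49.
21

(231 - 994) = -763
-763 mod 49 = 21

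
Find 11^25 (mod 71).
Using repeated squaring. 25 = 16 + 8 + 1 (binary 11001). Repeated squaring mod 71: 11^1 ≡ 11; 11^2 ≡ 11² = 121 ≡ 50; 11^4 ≡ 50² = 2500 ≡ 15; 11^8 ≡ 15² = 225 ≡ 12; 11^16 ≡ 12² = 144 ≡ 2. Multiply: 11^25 = 11^16 × 11^8 × 11^1 ≡ 2 × 12 × 11 (mod 71): 2 × 12 = 24 ≡ 24; 24 × 11 = 264 ≡ 51. So 11^25 ≡ 51 (mod 71).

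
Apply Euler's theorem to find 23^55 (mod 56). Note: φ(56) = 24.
By Euler: 23^{24} ≡ 1 (mod 56) since gcd(23, 56) = 1. 55 = 2×24 + 7. So 23^{55} ≡ 23^{7} ≡ 23 (mod 56)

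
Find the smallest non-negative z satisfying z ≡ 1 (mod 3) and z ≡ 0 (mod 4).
M = 3 × 4 = 12. M₁ = 4, y₁ ≡ 1 (mod 3). M₂ = 3, y₂ ≡ 3 (mod 4). z = 1×4×1 + 0×3×3 ≡ 4 (mod 12)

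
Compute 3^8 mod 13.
8 = 8 (binary 1000). Repeated squaring mod 13: 3^1 ≡ 3; 3^2 ≡ 3² = 9 ≡ 9; 3^4 ≡ 9² = 81 ≡ 3; 3^8 ≡ 3² = 9 ≡ 9. So 3^8 ≡ 9 (mod 13).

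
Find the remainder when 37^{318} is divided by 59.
By Fermat: 37^{58} ≡ 1 (mod 59). 318 = 5×58 + 28. So 37^{318} ≡ 37^{28} ≡ 51 (mod 59)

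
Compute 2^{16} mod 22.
20

Using successive squaring:
Binary expansion of 16: 10000
Powers of 2 mod 22 (each is the square of the previous):
  2^1 ≡ 2 (mod 22)
  2^2 ≡ 2² = 4 ≡ 4 (mod 22)
  2^4 ≡ 4² = 16 ≡ 16 (mod 22)
  2^8 ≡ 16² = 256 ≡ 14 (mod 22)
  2^16 ≡ 14² = 196 ≡ 20 (mod 22)
16 is a power of 2, so 2^16 is the last square: ≡ 20 (mod 22)
Result: 2^16 ≡ 20 (mod 22)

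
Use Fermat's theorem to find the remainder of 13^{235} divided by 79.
13

By Fermat's Little Theorem, a^(p-1) ≡ 1 (mod p) for prime p and gcd(a, p) = 1
Here p = 79, so 13^78 ≡ 1 (mod 79)
We can reduce the exponent: 235 mod 78 = 1
So 13^235 ≡ 13^1 (mod 79)
Computing: 13^1 mod 79 = 13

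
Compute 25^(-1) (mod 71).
25^(-1) ≡ 54 (mod 71). Verification: 25 × 54 = 1350 ≡ 1 (mod 71)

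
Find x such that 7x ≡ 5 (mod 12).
11

Since gcd(7, 12) = 1 divides 5, a solution exists.
Multiply both sides by the inverse of 7 mod 12:
  7^(-1) mod 12 = 7
  x ≡ 7 × 5 ≡ 35 ≡ 11 (mod 12)
Verification: 7 × 11 = 77 = 6 × 12 + 5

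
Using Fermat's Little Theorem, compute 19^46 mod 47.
By Fermat's Little Theorem, 19^{46} ≡ 1 (mod 47) since 47 is prime and gcd(19, 47) = 1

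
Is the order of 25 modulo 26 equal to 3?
No, the actual order is 2, not 3.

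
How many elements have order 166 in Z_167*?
Number of primitive roots mod 167 = φ(166) = 82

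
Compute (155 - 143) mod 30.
12

(155 - 143) = 12
12 mod 30 = 12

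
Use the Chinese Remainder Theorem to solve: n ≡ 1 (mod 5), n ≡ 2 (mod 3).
M = 5 × 3 = 15. M₁ = 3, y₁ ≡ 2 (mod 5). M₂ = 5, y₂ ≡ 2 (mod 3). n = 1×3×2 + 2×5×2 ≡ 11 (mod 15)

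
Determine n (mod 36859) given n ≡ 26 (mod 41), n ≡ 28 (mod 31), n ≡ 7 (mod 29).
1051

Using the Chinese Remainder Theorem:
M = product of moduli = 36859
For equation 1: M_1 = 899, 899 ≡ 38 (mod 41), inverse of 899 mod 41 is 27 (check: 38 × 27 = 1026 ≡ 1 (mod 41))
For equation 2: M_2 = 1189, 1189 ≡ 11 (mod 31), inverse of 1189 mod 31 is 17 (check: 11 × 17 = 187 ≡ 1 (mod 31))
For equation 3: M_3 = 1271, 1271 ≡ 24 (mod 29), inverse of 1271 mod 29 is 23 (check: 24 × 23 = 552 ≡ 1 (mod 29))
Combine: n ≡ Σ r_i×M_i×(M_i⁻¹ mod m_i) = 26×899×27 + 28×1189×17 + 7×1271×23 = 631098 + 565964 + 204631 = 1401693
1401693 mod 36859 = 1051
n ≡ 1051 (mod 36859)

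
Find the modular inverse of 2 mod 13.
2^(-1) ≡ 7 (mod 13). Verification: 2 × 7 = 14 ≡ 1 (mod 13)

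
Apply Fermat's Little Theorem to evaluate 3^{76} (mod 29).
25

By Fermat's Little Theorem, a^(p-1) ≡ 1 (mod p) for prime p and gcd(a, p) = 1
Here p = 29, so 3^28 ≡ 1 (mod 29)
We can reduce the exponent: 76 mod 28 = 20
So 3^76 ≡ 3^20 (mod 29)
Computing: 3^20 mod 29 = 25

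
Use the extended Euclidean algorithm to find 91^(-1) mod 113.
Extended GCD: 91(-36) + 113(29) = 1. So 91^(-1) ≡ 77 ≡ 77 (mod 113). Verify: 91 × 77 = 7007 ≡ 1 (mod 113)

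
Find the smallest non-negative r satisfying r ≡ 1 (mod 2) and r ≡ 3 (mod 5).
M = 2 × 5 = 10. M₁ = 5, y₁ ≡ 1 (mod 2). M₂ = 2, y₂ ≡ 3 (mod 5). r = 1×5×1 + 3×2×3 ≡ 3 (mod 10)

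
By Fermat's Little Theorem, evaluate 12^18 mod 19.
By Fermat's Little Theorem, 12^{18} ≡ 1 (mod 19) since 19 is prime and gcd(12, 19) = 1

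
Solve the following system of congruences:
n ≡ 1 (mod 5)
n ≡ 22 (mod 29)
51

Using the Chinese Remainder Theorem:
M = product of moduli = 145
For equation 1: M_1 = 29, 29 ≡ 4 (mod 5), inverse of 29 mod 5 is 4 (check: 4 × 4 = 16 ≡ 1 (mod 5))
For equation 2: M_2 = 5, 5 ≡ 5 (mod 29), inverse of 5 mod 29 is 6 (check: 5 × 6 = 30 ≡ 1 (mod 29))
Combine: n ≡ Σ r_i×M_i×(M_i⁻¹ mod m_i) = 1×29×4 + 22×5×6 = 116 + 660 = 776
776 mod 145 = 51
n ≡ 51 (mod 145)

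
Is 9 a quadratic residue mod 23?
By Euler's criterion: 9^{11} ≡ 1 (mod 23). Since this equals 1, 9 is a QR.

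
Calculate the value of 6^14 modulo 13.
Using Fermat: 6^{12} ≡ 1 (mod 13). 14 ≡ 2 (mod 12). So 6^{14} ≡ 6^{2} ≡ 10 (mod 13)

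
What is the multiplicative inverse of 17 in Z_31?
17^(-1) ≡ 11 (mod 31). Verification: 17 × 11 = 187 ≡ 1 (mod 31)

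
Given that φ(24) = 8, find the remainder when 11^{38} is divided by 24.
By Euler: 11^{8} ≡ 1 (mod 24) since gcd(11, 24) = 1. 38 = 4×8 + 6. So 11^{38} ≡ 11^{6} ≡ 1 (mod 24)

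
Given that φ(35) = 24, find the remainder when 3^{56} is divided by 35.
By Euler: 3^{24} ≡ 1 (mod 35) since gcd(3, 35) = 1. 56 = 2×24 + 8. So 3^{56} ≡ 3^{8} ≡ 16 (mod 35)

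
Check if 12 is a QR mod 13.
By Euler's criterion: 12^{6} ≡ 1 (mod 13). Since this equals 1, 12 is a QR.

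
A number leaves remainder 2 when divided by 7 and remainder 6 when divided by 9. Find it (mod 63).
M = 7 × 9 = 63. M₁ = 9, y₁ ≡ 4 (mod 7). M₂ = 7, y₂ ≡ 4 (mod 9). z = 2×9×4 + 6×7×4 ≡ 51 (mod 63)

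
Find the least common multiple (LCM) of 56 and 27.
1512

First find GCD(56, 27) using the Euclidean algorithm:
56 = 2 × 27 + 2
27 = 13 × 2 + 1
2 = 2 × 1 + 0
GCD(56, 27) = 1

LCM formula: LCM(a, b) = (a × b) / GCD(a, b)
LCM(56, 27) = (56 × 27) / 1
LCM(56, 27) = 1512 / 1
LCM(56, 27) = 1512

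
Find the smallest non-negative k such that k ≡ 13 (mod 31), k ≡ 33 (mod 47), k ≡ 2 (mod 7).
9809

Using the Chinese Remainder Theorem:
M = product of moduli = 10199
For equation 1: M_1 = 329, 329 ≡ 19 (mod 31), inverse of 329 mod 31 is 18 (check: 19 × 18 = 342 ≡ 1 (mod 31))
For equation 2: M_2 = 217, 217 ≡ 29 (mod 47), inverse of 217 mod 47 is 13 (check: 29 × 13 = 377 ≡ 1 (mod 47))
For equation 3: M_3 = 1457, 1457 ≡ 1 (mod 7), inverse of 1457 mod 7 is 1 (check: 1 × 1 = 1 ≡ 1 (mod 7))
Combine: k ≡ Σ r_i×M_i×(M_i⁻¹ mod m_i) = 13×329×18 + 33×217×13 + 2×1457×1 = 76986 + 93093 + 2914 = 172993
172993 mod 10199 = 9809
k ≡ 9809 (mod 10199)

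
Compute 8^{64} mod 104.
40

Using successive squaring:
Binary expansion of 64: 1000000
Powers of 8 mod 104 (each is the square of the previous):
  8^1 ≡ 8 (mod 104)
  8^2 ≡ 8² = 64 ≡ 64 (mod 104)
  8^4 ≡ 64² = 4096 ≡ 40 (mod 104)
  8^8 ≡ 40² = 1600 ≡ 40 (mod 104)
  8^16 ≡ 40² = 1600 ≡ 40 (mod 104)
  8^32 ≡ 40² = 1600 ≡ 40 (mod 104)
  8^64 ≡ 40² = 1600 ≡ 40 (mod 104)
64 is a power of 2, so 8^64 is the last square: ≡ 40 (mod 104)
Result: 8^64 ≡ 40 (mod 104)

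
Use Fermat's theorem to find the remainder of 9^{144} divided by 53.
44

By Fermat's Little Theorem, a^(p-1) ≡ 1 (mod p) for prime p and gcd(a, p) = 1
Here p = 53, so 9^52 ≡ 1 (mod 53)
We can reduce the exponent: 144 mod 52 = 40
So 9^144 ≡ 9^40 (mod 53)
Computing: 9^40 mod 53 = 44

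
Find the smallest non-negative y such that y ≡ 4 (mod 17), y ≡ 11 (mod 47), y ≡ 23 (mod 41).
5886

Using the Chinese Remainder Theorem:
M = product of moduli = 32759
For equation 1: M_1 = 1927, 1927 ≡ 6 (mod 17), inverse of 1927 mod 17 is 3 (check: 6 × 3 = 18 ≡ 1 (mod 17))
For equation 2: M_2 = 697, 697 ≡ 39 (mod 47), inverse of 697 mod 47 is 41 (check: 39 × 41 = 1599 ≡ 1 (mod 47))
For equation 3: M_3 = 799, 799 ≡ 20 (mod 41), inverse of 799 mod 41 is 39 (check: 20 × 39 = 780 ≡ 1 (mod 41))
Combine: y ≡ Σ r_i×M_i×(M_i⁻¹ mod m_i) = 4×1927×3 + 11×697×41 + 23×799×39 = 23124 + 314347 + 716703 = 1054174
1054174 mod 32759 = 5886
y ≡ 5886 (mod 32759)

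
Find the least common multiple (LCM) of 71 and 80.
5680

First find GCD(71, 80) using the Euclidean algorithm:
71 = 0 × 80 + 71
80 = 1 × 71 + 9
71 = 7 × 9 + 8
9 = 1 × 8 + 1
8 = 8 × 1 + 0
GCD(71, 80) = 1

LCM formula: LCM(a, b) = (a × b) / GCD(a, b)
LCM(71, 80) = (71 × 80) / 1
LCM(71, 80) = 5680 / 1
LCM(71, 80) = 5680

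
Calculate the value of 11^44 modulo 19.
Using Fermat: 11^{18} ≡ 1 (mod 19). 44 ≡ 8 (mod 18). So 11^{44} ≡ 11^{8} ≡ 7 (mod 19)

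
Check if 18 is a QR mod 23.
By Euler's criterion: 18^{11} ≡ 1 (mod 23). Since this equals 1, 18 is a QR.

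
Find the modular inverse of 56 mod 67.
56^(-1) ≡ 6 (mod 67). Verification: 56 × 6 = 336 ≡ 1 (mod 67)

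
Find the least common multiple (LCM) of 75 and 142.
10650

First find GCD(75, 142) using the Euclidean algorithm:
75 = 0 × 142 + 75
142 = 1 × 75 + 67
75 = 1 × 67 + 8
67 = 8 × 8 + 3
8 = 2 × 3 + 2
3 = 1 × 2 + 1
2 = 2 × 1 + 0
GCD(75, 142) = 1

LCM formula: LCM(a, b) = (a × b) / GCD(a, b)
LCM(75, 142) = (75 × 142) / 1
LCM(75, 142) = 10650 / 1
LCM(75, 142) = 10650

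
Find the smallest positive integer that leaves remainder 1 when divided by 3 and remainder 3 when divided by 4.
M = 3 × 4 = 12. M₁ = 4, y₁ ≡ 1 (mod 3). M₂ = 3, y₂ ≡ 3 (mod 4). z = 1×4×1 + 3×3×3 ≡ 7 (mod 12). The smallest positive such number is 7.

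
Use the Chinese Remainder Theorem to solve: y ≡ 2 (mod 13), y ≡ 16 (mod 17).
67

Using the Chinese Remainder Theorem:
M = product of moduli = 221
For equation 1: M_1 = 17, 17 ≡ 4 (mod 13), inverse of 17 mod 13 is 10 (check: 4 × 10 = 40 ≡ 1 (mod 13))
For equation 2: M_2 = 13, 13 ≡ 13 (mod 17), inverse of 13 mod 17 is 4 (check: 13 × 4 = 52 ≡ 1 (mod 17))
Combine: y ≡ Σ r_i×M_i×(M_i⁻¹ mod m_i) = 2×17×10 + 16×13×4 = 340 + 832 = 1172
1172 mod 221 = 67
y ≡ 67 (mod 221)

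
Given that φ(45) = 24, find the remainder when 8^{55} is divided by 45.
By Euler: 8^{24} ≡ 1 (mod 45) since gcd(8, 45) = 1. 55 = 2×24 + 7. So 8^{55} ≡ 8^{7} ≡ 17 (mod 45)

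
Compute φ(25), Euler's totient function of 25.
20

Prime factorization: 25 = 5^2
Using the formula φ(n) = n × Π(1 - 1/p) for each prime factor p:
φ(25) = 25 × (1 - 1/5)
φ(25) = 20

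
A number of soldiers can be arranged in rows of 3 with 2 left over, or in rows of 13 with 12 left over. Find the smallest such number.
M = 3 × 13 = 39. M₁ = 13, y₁ ≡ 1 (mod 3). M₂ = 3, y₂ ≡ 9 (mod 13). x = 2×13×1 + 12×3×9 ≡ 38 (mod 39). The smallest positive such number is 38.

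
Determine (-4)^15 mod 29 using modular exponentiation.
Using repeated squaring. (-4) ≡ 25 (mod 29). 15 = 8 + 4 + 2 + 1 (binary 1111). Repeated squaring mod 29: 25^1 ≡ 25; 25^2 ≡ 25² = 625 ≡ 16; 25^4 ≡ 16² = 256 ≡ 24; 25^8 ≡ 24² = 576 ≡ 25. Multiply: (-4)^15 ≡ 25^8 × 25^4 × 25^2 × 25^1 ≡ 25 × 24 × 16 × 25 (mod 29): 25 × 24 = 600 ≡ 20; 20 × 16 = 320 ≡ 1; 1 × 25 = 25 ≡ 25. So (-4)^15 ≡ 25 (mod 29).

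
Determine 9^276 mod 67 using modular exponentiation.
Using Fermat: 9^{66} ≡ 1 (mod 67). 276 ≡ 12 (mod 66). So 9^{276} ≡ 9^{12} ≡ 9 (mod 67)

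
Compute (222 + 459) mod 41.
25

(222 + 459) = 681
681 mod 41 = 25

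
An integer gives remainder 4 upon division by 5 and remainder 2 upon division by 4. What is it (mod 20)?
M = 5 × 4 = 20. M₁ = 4, y₁ ≡ 4 (mod 5). M₂ = 5, y₂ ≡ 1 (mod 4). z = 4×4×4 + 2×5×1 ≡ 14 (mod 20). The smallest positive such number is 14.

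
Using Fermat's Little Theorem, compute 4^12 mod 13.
By Fermat's Little Theorem, 4^{12} ≡ 1 (mod 13) since 13 is prime and gcd(4, 13) = 1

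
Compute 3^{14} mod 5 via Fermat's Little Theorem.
4

By Fermat's Little Theorem, a^(p-1) ≡ 1 (mod p) for prime p and gcd(a, p) = 1
Here p = 5, so 3^4 ≡ 1 (mod 5)
We can reduce the exponent: 14 mod 4 = 2
So 3^14 ≡ 3^2 (mod 5)
Computing: 3^2 mod 5 = 4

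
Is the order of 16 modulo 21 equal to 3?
Yes, ord_21(16) = 3.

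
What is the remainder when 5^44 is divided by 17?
Using Fermat: 5^{16} ≡ 1 (mod 17). 44 ≡ 12 (mod 16). So 5^{44} ≡ 5^{12} ≡ 4 (mod 17)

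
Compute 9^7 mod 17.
7 = 4 + 2 + 1 (binary 111). Repeated squaring mod 17: 9^1 ≡ 9; 9^2 ≡ 9² = 81 ≡ 13; 9^4 ≡ 13² = 169 ≡ 16. Multiply: 9^7 = 9^4 × 9^2 × 9^1 ≡ 16 × 13 × 9 (mod 17): 16 × 13 = 208 ≡ 4; 4 × 9 = 36 ≡ 2. So 9^7 ≡ 2 (mod 17).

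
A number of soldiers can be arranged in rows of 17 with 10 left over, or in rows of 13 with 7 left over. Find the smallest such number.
M = 17 × 13 = 221. M₁ = 13, y₁ ≡ 4 (mod 17). M₂ = 17, y₂ ≡ 10 (mod 13). t = 10×13×4 + 7×17×10 ≡ 163 (mod 221). The smallest positive such number is 163.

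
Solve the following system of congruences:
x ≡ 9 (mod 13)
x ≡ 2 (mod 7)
9

Using the Chinese Remainder Theorem:
M = product of moduli = 91
For equation 1: M_1 = 7, 7 ≡ 7 (mod 13), inverse of 7 mod 13 is 2 (check: 7 × 2 = 14 ≡ 1 (mod 13))
For equation 2: M_2 = 13, 13 ≡ 6 (mod 7), inverse of 13 mod 7 is 6 (check: 6 × 6 = 36 ≡ 1 (mod 7))
Combine: x ≡ Σ r_i×M_i×(M_i⁻¹ mod m_i) = 9×7×2 + 2×13×6 = 126 + 156 = 282
282 mod 91 = 9
x ≡ 9 (mod 91)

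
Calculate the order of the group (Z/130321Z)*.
123462

Prime factorization: 130321 = 19^4
Using the formula φ(n) = n × Π(1 - 1/p) for each prime factor p:
φ(130321) = 130321 × (1 - 1/19)
φ(130321) = 123462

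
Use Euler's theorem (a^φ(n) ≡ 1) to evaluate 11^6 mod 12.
By Euler: 11^{4} ≡ 1 (mod 12) since gcd(11, 12) = 1. 6 = 1×4 + 2. So 11^{6} ≡ 11^{2} ≡ 1 (mod 12)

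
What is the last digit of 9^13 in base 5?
Using Fermat: 9^{4} ≡ 1 (mod 5). 13 ≡ 1 (mod 4). So 9^{13} ≡ 9^{1} ≡ 4 (mod 5)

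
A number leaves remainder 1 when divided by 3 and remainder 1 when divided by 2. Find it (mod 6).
M = 3 × 2 = 6. M₁ = 2, y₁ ≡ 2 (mod 3). M₂ = 3, y₂ ≡ 1 (mod 2). m = 1×2×2 + 1×3×1 ≡ 1 (mod 6)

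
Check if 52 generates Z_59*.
p - 1 = 58 has prime divisors 2, 29. Check 52^(58/q) mod 59 for each: 52^(58/2) = 52^29 ≡ 58, 52^(58/29) = 52^2 ≡ 49 (mod 59). None of these is 1, so 52 has order 58 = φ(59), so it is a primitive root mod 59.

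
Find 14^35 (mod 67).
Using repeated squaring. 35 = 32 + 2 + 1 (binary 100011). Repeated squaring mod 67: 14^1 ≡ 14; 14^2 ≡ 14² = 196 ≡ 62; 14^4 ≡ 62² = 3844 ≡ 25; 14^8 ≡ 25² = 625 ≡ 22; 14^16 ≡ 22² = 484 ≡ 15; 14^32 ≡ 15² = 225 ≡ 24. Multiply: 14^35 = 14^32 × 14^2 × 14^1 ≡ 24 × 62 × 14 (mod 67): 24 × 62 = 1488 ≡ 14; 14 × 14 = 196 ≡ 62. So 14^35 ≡ 62 (mod 67).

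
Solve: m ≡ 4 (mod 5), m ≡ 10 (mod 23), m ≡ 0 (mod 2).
M = 5 × 23 × 2 = 230. M₁ = 46, y₁ ≡ 1 (mod 5). M₂ = 10, y₂ ≡ 7 (mod 23). M₃ = 115, y₃ ≡ 1 (mod 2). m = 4×46×1 + 10×10×7 + 0×115×1 ≡ 194 (mod 230)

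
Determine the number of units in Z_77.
60

Prime factorization: 77 = 7 × 11
Using the formula φ(n) = n × Π(1 - 1/p) for each prime factor p:
φ(77) = 77 × (1 - 1/7) × (1 - 1/11)
φ(77) = 60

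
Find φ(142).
70

Prime factorization: 142 = 2 × 71
Using the formula φ(n) = n × Π(1 - 1/p) for each prime factor p:
φ(142) = 142 × (1 - 1/2) × (1 - 1/71)
φ(142) = 70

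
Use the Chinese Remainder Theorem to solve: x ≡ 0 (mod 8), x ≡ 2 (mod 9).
M = 8 × 9 = 72. M₁ = 9, y₁ ≡ 1 (mod 8). M₂ = 8, y₂ ≡ 8 (mod 9). x = 0×9×1 + 2×8×8 ≡ 56 (mod 72)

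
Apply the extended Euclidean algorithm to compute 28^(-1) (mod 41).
Extended GCD: 28(-19) + 41(13) = 1. So 28^(-1) ≡ 22 ≡ 22 (mod 41). Verify: 28 × 22 = 616 ≡ 1 (mod 41)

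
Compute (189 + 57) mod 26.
12

(189 + 57) = 246
246 mod 26 = 12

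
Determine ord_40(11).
Powers of 11 mod 40: 11^1≡11, 11^2≡1. Order = 2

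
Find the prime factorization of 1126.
2 × 563

Divide by primes starting from smallest:
1126 ÷ 2 = 563
563 ÷ 563 = 1

1126 = 2 × 563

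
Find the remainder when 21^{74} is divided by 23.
By Fermat: 21^{22} ≡ 1 (mod 23). 74 = 3×22 + 8. So 21^{74} ≡ 21^{8} ≡ 3 (mod 23)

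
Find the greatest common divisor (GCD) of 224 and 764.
4

Using the Euclidean algorithm:
224 = 0 × 764 + 224
764 = 3 × 224 + 92
224 = 2 × 92 + 40
92 = 2 × 40 + 12
40 = 3 × 12 + 4
12 = 3 × 4 + 0

GCD(224, 764) = 4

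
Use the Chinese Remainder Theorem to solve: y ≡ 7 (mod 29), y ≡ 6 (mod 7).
181

Using the Chinese Remainder Theorem:
M = product of moduli = 203
For equation 1: M_1 = 7, 7 ≡ 7 (mod 29), inverse of 7 mod 29 is 25 (check: 7 × 25 = 175 ≡ 1 (mod 29))
For equation 2: M_2 = 29, 29 ≡ 1 (mod 7), inverse of 29 mod 7 is 1 (check: 1 × 1 = 1 ≡ 1 (mod 7))
Combine: y ≡ Σ r_i×M_i×(M_i⁻¹ mod m_i) = 7×7×25 + 6×29×1 = 1225 + 174 = 1399
1399 mod 203 = 181
y ≡ 181 (mod 203)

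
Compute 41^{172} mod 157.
101

Using successive squaring:
Binary expansion of 172: 10101100
Powers of 41 mod 157 (each is the square of the previous):
  41^1 ≡ 41 (mod 157)
  41^2 ≡ 41² = 1681 ≡ 111 (mod 157)
  41^4 ≡ 111² = 12321 ≡ 75 (mod 157)
  41^8 ≡ 75² = 5625 ≡ 130 (mod 157)
  41^16 ≡ 130² = 16900 ≡ 101 (mod 157)
  41^32 ≡ 101² = 10201 ≡ 153 (mod 157)
  41^64 ≡ 153² = 23409 ≡ 16 (mod 157)
  41^128 ≡ 16² = 256 ≡ 99 (mod 157)
172 = 128 + 32 + 8 + 4, so 41^172 = 41^128 × 41^32 × 41^8 × 41^4 ≡ 99 × 153 × 130 × 75 (mod 157)
Multiplying step by step:
  99 × 153 = 15147 ≡ 75 (mod 157)
  75 × 130 = 9750 ≡ 16 (mod 157)
  16 × 75 = 1200 ≡ 101 (mod 157)
Result: 41^172 ≡ 101 (mod 157)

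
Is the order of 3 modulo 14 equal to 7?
No, the actual order is 6, not 7.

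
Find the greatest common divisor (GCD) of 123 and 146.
1

Using the Euclidean algorithm:
123 = 0 × 146 + 123
146 = 1 × 123 + 23
123 = 5 × 23 + 8
23 = 2 × 8 + 7
8 = 1 × 7 + 1
7 = 7 × 1 + 0

GCD(123, 146) = 1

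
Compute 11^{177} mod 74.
73

Using successive squaring:
Binary expansion of 177: 10110001
Powers of 11 mod 74 (each is the square of the previous):
  11^1 ≡ 11 (mod 74)
  11^2 ≡ 11² = 121 ≡ 47 (mod 74)
  11^4 ≡ 47² = 2209 ≡ 63 (mod 74)
  11^8 ≡ 63² = 3969 ≡ 47 (mod 74)
  11^16 ≡ 47² = 2209 ≡ 63 (mod 74)
  11^32 ≡ 63² = 3969 ≡ 47 (mod 74)
  11^64 ≡ 47² = 2209 ≡ 63 (mod 74)
  11^128 ≡ 63² = 3969 ≡ 47 (mod 74)
177 = 128 + 32 + 16 + 1, so 11^177 = 11^128 × 11^32 × 11^16 × 11^1 ≡ 47 × 47 × 63 × 11 (mod 74)
Multiplying step by step:
  47 × 47 = 2209 ≡ 63 (mod 74)
  63 × 63 = 3969 ≡ 47 (mod 74)
  47 × 11 = 517 ≡ 73 (mod 74)
Result: 11^177 ≡ 73 (mod 74)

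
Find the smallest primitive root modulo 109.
6

A primitive root g modulo p has order p-1 = 108
Prime divisors of 108: [2, 3]
g is a primitive root iff g^(108/q) ≢ 1 (mod 109) for each prime divisor q
Testing small values:
  g = 2: 2^54 ≡ 108, 2^36 ≡ 1 (mod 109) → 2^36 ≡ 1, not primitive root
  g = 3: 3^54 ≡ 1, 3^36 ≡ 63 (mod 109) → 3^54 ≡ 1, not primitive root
  g = 4: 4^54 ≡ 1, 4^36 ≡ 1 (mod 109) → 4^54 ≡ 1, not primitive root
  g = 5: 5^54 ≡ 1, 5^36 ≡ 63 (mod 109) → 5^54 ≡ 1, not primitive root
  g = 6: 6^54 ≡ 108, 6^36 ≡ 63 (mod 109) → none is 1, primitive root!
The smallest primitive root is 6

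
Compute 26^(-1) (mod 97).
26^(-1) ≡ 56 (mod 97). Verification: 26 × 56 = 1456 ≡ 1 (mod 97)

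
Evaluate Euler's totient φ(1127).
924

Prime factorization: 1127 = 7^2 × 23
Using the formula φ(n) = n × Π(1 - 1/p) for each prime factor p:
φ(1127) = 1127 × (1 - 1/7) × (1 - 1/23)
φ(1127) = 924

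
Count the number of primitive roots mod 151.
Number of primitive roots mod 151 = φ(150) = 40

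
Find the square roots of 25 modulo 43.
The square roots of 25 mod 43 are 38 and 5. Verify: 38² = 1444 ≡ 25 (mod 43)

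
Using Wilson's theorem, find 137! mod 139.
(138)! = (137)! × (138) ≡ -1 (mod 139). So (137)! ≡ -1 × (138)^(-1) ≡ (-1)×(-1) = 1 (mod 139)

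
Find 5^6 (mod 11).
6 = 4 + 2 (binary 110). Repeated squaring mod 11: 5^1 ≡ 5; 5^2 ≡ 5² = 25 ≡ 3; 5^4 ≡ 3² = 9 ≡ 9. Multiply: 5^6 = 5^4 × 5^2 ≡ 9 × 3 (mod 11): 9 × 3 = 27 ≡ 5. So 5^6 ≡ 5 (mod 11).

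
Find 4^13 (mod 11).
Using Fermat: 4^{10} ≡ 1 (mod 11). 13 ≡ 3 (mod 10). So 4^{13} ≡ 4^{3} ≡ 9 (mod 11)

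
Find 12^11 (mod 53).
Using repeated squaring. 11 = 8 + 2 + 1 (binary 1011). Repeated squaring mod 53: 12^1 ≡ 12; 12^2 ≡ 12² = 144 ≡ 38; 12^4 ≡ 38² = 1444 ≡ 13; 12^8 ≡ 13² = 169 ≡ 10. Multiply: 12^11 = 12^8 × 12^2 × 12^1 ≡ 10 × 38 × 12 (mod 53): 10 × 38 = 380 ≡ 9; 9 × 12 = 108 ≡ 2. So 12^11 ≡ 2 (mod 53).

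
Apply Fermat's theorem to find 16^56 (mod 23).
By Fermat: 16^{22} ≡ 1 (mod 23). 56 = 2×22 + 12. So 16^{56} ≡ 16^{12} ≡ 16 (mod 23)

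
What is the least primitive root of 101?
2

A primitive root g modulo p has order p-1 = 100
Prime divisors of 100: [2, 5]
g is a primitive root iff g^(100/q) ≢ 1 (mod 101) for each prime divisor q
Testing small values:
  g = 2: 2^50 ≡ 100, 2^20 ≡ 95 (mod 101) → none is 1, primitive root!
The smallest primitive root is 2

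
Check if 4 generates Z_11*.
p - 1 = 10 has prime divisors 2, 5. Check 4^(10/q) mod 11 for each: 4^(10/2) = 4^5 ≡ 1, 4^(10/5) = 4^2 ≡ 5 (mod 11). Since 4^5 ≡ 1 (mod 11), the order of 4 divides 5 (in fact the order is 5) ≠ 10, so it is not a primitive root.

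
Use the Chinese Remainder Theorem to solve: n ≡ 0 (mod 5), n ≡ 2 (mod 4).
M = 5 × 4 = 20. M₁ = 4, y₁ ≡ 4 (mod 5). M₂ = 5, y₂ ≡ 1 (mod 4). n = 0×4×4 + 2×5×1 ≡ 10 (mod 20)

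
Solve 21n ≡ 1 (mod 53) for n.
48

Using Extended Euclidean Algorithm:
gcd(21, 53) = 1
Bezout coefficients: 21 × -5 + 53 × 2 = 1
So 21 × -5 ≡ 1 (mod 53)
The inverse is -5 mod 53 = 48
Verification: 21 × 48 = 1008 = 19 × 53 + 1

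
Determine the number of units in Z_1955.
1408

Prime factorization: 1955 = 5 × 17 × 23
Using the formula φ(n) = n × Π(1 - 1/p) for each prime factor p:
φ(1955) = 1955 × (1 - 1/5) × (1 - 1/17) × (1 - 1/23)
φ(1955) = 1408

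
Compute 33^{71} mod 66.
33

Using successive squaring:
Binary expansion of 71: 1000111
Powers of 33 mod 66 (each is the square of the previous):
  33^1 ≡ 33 (mod 66)
  33^2 ≡ 33² = 1089 ≡ 33 (mod 66)
  33^4 ≡ 33² = 1089 ≡ 33 (mod 66)
  33^8 ≡ 33² = 1089 ≡ 33 (mod 66)
  33^16 ≡ 33² = 1089 ≡ 33 (mod 66)
  33^32 ≡ 33² = 1089 ≡ 33 (mod 66)
  33^64 ≡ 33² = 1089 ≡ 33 (mod 66)
71 = 64 + 4 + 2 + 1, so 33^71 = 33^64 × 33^4 × 33^2 × 33^1 ≡ 33 × 33 × 33 × 33 (mod 66)
Multiplying step by step:
  33 × 33 = 1089 ≡ 33 (mod 66)
  33 × 33 = 1089 ≡ 33 (mod 66)
  33 × 33 = 1089 ≡ 33 (mod 66)
Result: 33^71 ≡ 33 (mod 66)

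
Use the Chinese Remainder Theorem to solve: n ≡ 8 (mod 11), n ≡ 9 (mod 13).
74

Using the Chinese Remainder Theorem:
M = product of moduli = 143
For equation 1: M_1 = 13, 13 ≡ 2 (mod 11), inverse of 13 mod 11 is 6 (check: 2 × 6 = 12 ≡ 1 (mod 11))
For equation 2: M_2 = 11, 11 ≡ 11 (mod 13), inverse of 11 mod 13 is 6 (check: 11 × 6 = 66 ≡ 1 (mod 13))
Combine: n ≡ Σ r_i×M_i×(M_i⁻¹ mod m_i) = 8×13×6 + 9×11×6 = 624 + 594 = 1218
1218 mod 143 = 74
n ≡ 74 (mod 143)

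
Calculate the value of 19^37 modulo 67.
Using repeated squaring. 37 = 32 + 4 + 1 (binary 100101). Repeated squaring mod 67: 19^1 ≡ 19; 19^2 ≡ 19² = 361 ≡ 26; 19^4 ≡ 26² = 676 ≡ 6; 19^8 ≡ 6² = 36 ≡ 36; 19^16 ≡ 36² = 1296 ≡ 23; 19^32 ≡ 23² = 529 ≡ 60. Multiply: 19^37 = 19^32 × 19^4 × 19^1 ≡ 60 × 6 × 19 (mod 67): 60 × 6 = 360 ≡ 25; 25 × 19 = 475 ≡ 6. So 19^37 ≡ 6 (mod 67).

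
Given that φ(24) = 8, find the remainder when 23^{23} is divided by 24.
By Euler: 23^{8} ≡ 1 (mod 24) since gcd(23, 24) = 1. 23 = 2×8 + 7. So 23^{23} ≡ 23^{7} ≡ 23 (mod 24)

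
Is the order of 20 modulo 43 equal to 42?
Yes, ord_43(20) = 42.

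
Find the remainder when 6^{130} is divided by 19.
By Fermat: 6^{18} ≡ 1 (mod 19). 130 = 7×18 + 4. So 6^{130} ≡ 6^{4} ≡ 4 (mod 19)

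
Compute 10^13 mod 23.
Using repeated squaring. 13 = 8 + 4 + 1 (binary 1101). Repeated squaring mod 23: 10^1 ≡ 10; 10^2 ≡ 10² = 100 ≡ 8; 10^4 ≡ 8² = 64 ≡ 18; 10^8 ≡ 18² = 324 ≡ 2. Multiply: 10^13 = 10^8 × 10^4 × 10^1 ≡ 2 × 18 × 10 (mod 23): 2 × 18 = 36 ≡ 13; 13 × 10 = 130 ≡ 15. So 10^13 ≡ 15 (mod 23).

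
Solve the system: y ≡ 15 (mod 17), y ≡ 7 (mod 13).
M = 17 × 13 = 221. M₁ = 13, y₁ ≡ 4 (mod 17). M₂ = 17, y₂ ≡ 10 (mod 13). y = 15×13×4 + 7×17×10 ≡ 202 (mod 221)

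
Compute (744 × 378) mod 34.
18

(744 × 378) = 281232
281232 mod 34 = 18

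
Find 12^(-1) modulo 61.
56

Using Extended Euclidean Algorithm:
gcd(12, 61) = 1
Bezout coefficients: 12 × -5 + 61 × 1 = 1
So 12 × -5 ≡ 1 (mod 61)
The inverse is -5 mod 61 = 56
Verification: 12 × 56 = 672 = 11 × 61 + 1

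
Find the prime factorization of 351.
3^3 × 13

Divide by primes starting from smallest:
351 ÷ 3 = 117
117 ÷ 3 = 39
39 ÷ 3 = 13
13 ÷ 13 = 1

351 = 3^3 × 13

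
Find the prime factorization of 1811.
1811

Divide by primes starting from smallest:
1811 ÷ 1811 = 1

1811 = 1811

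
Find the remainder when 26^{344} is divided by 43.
By Fermat: 26^{42} ≡ 1 (mod 43). 344 = 8×42 + 8. So 26^{344} ≡ 26^{8} ≡ 10 (mod 43)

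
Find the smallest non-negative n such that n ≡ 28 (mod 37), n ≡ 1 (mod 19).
324

Using the Chinese Remainder Theorem:
M = product of moduli = 703
For equation 1: M_1 = 19, 19 ≡ 19 (mod 37), inverse of 19 mod 37 is 2 (check: 19 × 2 = 38 ≡ 1 (mod 37))
For equation 2: M_2 = 37, 37 ≡ 18 (mod 19), inverse of 37 mod 19 is 18 (check: 18 × 18 = 324 ≡ 1 (mod 19))
Combine: n ≡ Σ r_i×M_i×(M_i⁻¹ mod m_i) = 28×19×2 + 1×37×18 = 1064 + 666 = 1730
1730 mod 703 = 324
n ≡ 324 (mod 703)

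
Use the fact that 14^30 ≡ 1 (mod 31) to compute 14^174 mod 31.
By Fermat: 14^{30} ≡ 1 (mod 31). 174 ≡ 24 (mod 30). So 14^{174} ≡ 14^{24} ≡ 4 (mod 31)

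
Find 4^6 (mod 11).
6 = 4 + 2 (binary 110). Repeated squaring mod 11: 4^1 ≡ 4; 4^2 ≡ 4² = 16 ≡ 5; 4^4 ≡ 5² = 25 ≡ 3. Multiply: 4^6 = 4^4 × 4^2 ≡ 3 × 5 (mod 11): 3 × 5 = 15 ≡ 4. So 4^6 ≡ 4 (mod 11).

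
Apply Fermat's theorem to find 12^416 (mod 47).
By Fermat: 12^{46} ≡ 1 (mod 47). 416 ≡ 2 (mod 46). So 12^{416} ≡ 12^{2} ≡ 3 (mod 47)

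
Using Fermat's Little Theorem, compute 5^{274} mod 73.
61

By Fermat's Little Theorem, a^(p-1) ≡ 1 (mod p) for prime p and gcd(a, p) = 1
Here p = 73, so 5^72 ≡ 1 (mod 73)
We can reduce the exponent: 274 mod 72 = 58
So 5^274 ≡ 5^58 (mod 73)
Computing: 5^58 mod 73 = 61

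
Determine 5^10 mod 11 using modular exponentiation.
10 = 8 + 2 (binary 1010). Repeated squaring mod 11: 5^1 ≡ 5; 5^2 ≡ 5² = 25 ≡ 3; 5^4 ≡ 3² = 9 ≡ 9; 5^8 ≡ 9² = 81 ≡ 4. Multiply: 5^10 = 5^8 × 5^2 ≡ 4 × 3 (mod 11): 4 × 3 = 12 ≡ 1. So 5^10 ≡ 1 (mod 11).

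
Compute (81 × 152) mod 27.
0

(81 × 152) = 12312
12312 mod 27 = 0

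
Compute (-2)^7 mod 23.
(-2) ≡ 21 (mod 23). 7 = 4 + 2 + 1 (binary 111). Repeated squaring mod 23: 21^1 ≡ 21; 21^2 ≡ 21² = 441 ≡ 4; 21^4 ≡ 4² = 16 ≡ 16. Multiply: (-2)^7 ≡ 21^4 × 21^2 × 21^1 ≡ 16 × 4 × 21 (mod 23): 16 × 4 = 64 ≡ 18; 18 × 21 = 378 ≡ 10. So (-2)^7 ≡ 10 (mod 23).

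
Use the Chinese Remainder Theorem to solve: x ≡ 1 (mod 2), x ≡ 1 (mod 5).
M = 2 × 5 = 10. M₁ = 5, y₁ ≡ 1 (mod 2). M₂ = 2, y₂ ≡ 3 (mod 5). x = 1×5×1 + 1×2×3 ≡ 1 (mod 10)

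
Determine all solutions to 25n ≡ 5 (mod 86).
69

Since gcd(25, 86) = 1 divides 5, a solution exists.
Multiply both sides by the inverse of 25 mod 86:
  25^(-1) mod 86 = 31
  x ≡ 31 × 5 ≡ 155 ≡ 69 (mod 86)
Verification: 25 × 69 = 1725 = 20 × 86 + 5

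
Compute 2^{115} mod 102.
8

Using successive squaring:
Binary expansion of 115: 1110011
Powers of 2 mod 102 (each is the square of the previous):
  2^1 ≡ 2 (mod 102)
  2^2 ≡ 2² = 4 ≡ 4 (mod 102)
  2^4 ≡ 4² = 16 ≡ 16 (mod 102)
  2^8 ≡ 16² = 256 ≡ 52 (mod 102)
  2^16 ≡ 52² = 2704 ≡ 52 (mod 102)
  2^32 ≡ 52² = 2704 ≡ 52 (mod 102)
  2^64 ≡ 52² = 2704 ≡ 52 (mod 102)
115 = 64 + 32 + 16 + 2 + 1, so 2^115 = 2^64 × 2^32 × 2^16 × 2^2 × 2^1 ≡ 52 × 52 × 52 × 4 × 2 (mod 102)
Multiplying step by step:
  52 × 52 = 2704 ≡ 52 (mod 102)
  52 × 52 = 2704 ≡ 52 (mod 102)
  52 × 4 = 208 ≡ 4 (mod 102)
  4 × 2 = 8 ≡ 8 (mod 102)
Result: 2^115 ≡ 8 (mod 102)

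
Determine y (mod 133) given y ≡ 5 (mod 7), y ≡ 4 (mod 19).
61

Using the Chinese Remainder Theorem:
M = product of moduli = 133
For equation 1: M_1 = 19, 19 ≡ 5 (mod 7), inverse of 19 mod 7 is 3 (check: 5 × 3 = 15 ≡ 1 (mod 7))
For equation 2: M_2 = 7, 7 ≡ 7 (mod 19), inverse of 7 mod 19 is 11 (check: 7 × 11 = 77 ≡ 1 (mod 19))
Combine: y ≡ Σ r_i×M_i×(M_i⁻¹ mod m_i) = 5×19×3 + 4×7×11 = 285 + 308 = 593
593 mod 133 = 61
y ≡ 61 (mod 133)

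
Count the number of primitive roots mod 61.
Number of primitive roots mod 61 = φ(60) = 16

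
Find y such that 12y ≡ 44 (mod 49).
20

Since gcd(12, 49) = 1 divides 44, a solution exists.
Multiply both sides by the inverse of 12 mod 49:
  12^(-1) mod 49 = 45
  x ≡ 45 × 44 ≡ 1980 ≡ 20 (mod 49)
Verification: 12 × 20 = 240 = 4 × 49 + 44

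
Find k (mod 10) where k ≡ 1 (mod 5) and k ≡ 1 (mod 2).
M = 5 × 2 = 10. M₁ = 2, y₁ ≡ 3 (mod 5). M₂ = 5, y₂ ≡ 1 (mod 2). k = 1×2×3 + 1×5×1 ≡ 1 (mod 10)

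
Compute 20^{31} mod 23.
5

Using successive squaring:
Binary expansion of 31: 11111
Powers of 20 mod 23 (each is the square of the previous):
  20^1 ≡ 20 (mod 23)
  20^2 ≡ 20² = 400 ≡ 9 (mod 23)
  20^4 ≡ 9² = 81 ≡ 12 (mod 23)
  20^8 ≡ 12² = 144 ≡ 6 (mod 23)
  20^16 ≡ 6² = 36 ≡ 13 (mod 23)
31 = 16 + 8 + 4 + 2 + 1, so 20^31 = 20^16 × 20^8 × 20^4 × 20^2 × 20^1 ≡ 13 × 6 × 12 × 9 × 20 (mod 23)
Multiplying step by step:
  13 × 6 = 78 ≡ 9 (mod 23)
  9 × 12 = 108 ≡ 16 (mod 23)
  16 × 9 = 144 ≡ 6 (mod 23)
  6 × 20 = 120 ≡ 5 (mod 23)
Result: 20^31 ≡ 5 (mod 23)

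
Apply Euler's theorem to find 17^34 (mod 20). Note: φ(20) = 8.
By Euler: 17^{8} ≡ 1 (mod 20) since gcd(17, 20) = 1. 34 = 4×8 + 2. So 17^{34} ≡ 17^{2} ≡ 9 (mod 20)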